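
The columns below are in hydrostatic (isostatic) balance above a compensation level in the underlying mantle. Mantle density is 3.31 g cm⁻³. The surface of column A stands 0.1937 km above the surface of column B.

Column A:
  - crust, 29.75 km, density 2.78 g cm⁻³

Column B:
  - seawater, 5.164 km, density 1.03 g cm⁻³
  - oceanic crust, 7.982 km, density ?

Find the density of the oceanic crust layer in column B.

2.89 g cm⁻³

Take the compensation level at the base of the deeper column (depth z_c below the surface of column A) and equate Σ ρ_i t_i down to z_c; mantle fills any gap and the z_c terms cancel.
Column A: 29.75×2.78 + (z_c − 29.75)×3.31
Column B: 0.1937×0 + 5.164×1.03 + 7.982×ρ + (z_c − 0.1937 − 13.146)×3.31
The z_c×3.31 term appears on both sides and cancels. Collect the known terms of each column as K = Σ(ρt)_known − 3.31 × (depth of known layers): K_A = 82.705 − 3.31×29.75 = −15.7675; K_B = 5.31892 − 3.31×(0.1937 + 13.146) = −38.835487.
Balance: K_A = K_B + 7.982×ρ, so ρ = (K_A − K_B)/7.982 = 23.068/7.982 = 2.89 g cm⁻³.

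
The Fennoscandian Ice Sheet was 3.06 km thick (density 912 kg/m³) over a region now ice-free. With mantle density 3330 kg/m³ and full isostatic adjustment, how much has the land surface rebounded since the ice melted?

Removing the load lets mantle flow back in; uplift u satisfies ρ_ice t = ρ_m u.
u = t ρ_ice/ρ_m = 3.06 km × 912/3330 = 0.838 km.

0.838 km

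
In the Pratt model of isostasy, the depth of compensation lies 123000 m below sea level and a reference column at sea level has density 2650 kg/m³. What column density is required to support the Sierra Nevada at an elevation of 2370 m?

Pratt balance: ρ_ref D = ρ (D + h).
ρ = ρ_ref D/(D + h) = 2650 × 123000 m/(123000 m + 2370 m) = 2600 kg/m³.

2600 kg/m³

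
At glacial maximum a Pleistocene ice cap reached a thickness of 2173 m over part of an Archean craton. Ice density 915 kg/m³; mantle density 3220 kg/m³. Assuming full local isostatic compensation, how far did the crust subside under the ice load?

617 m

Isostatic balance requires: the ice load ρ_ice t is balanced by mantle displaced below, ρ_m s.
s = t ρ_ice / ρ_m = 2173 m × 915/3220 = 617 m.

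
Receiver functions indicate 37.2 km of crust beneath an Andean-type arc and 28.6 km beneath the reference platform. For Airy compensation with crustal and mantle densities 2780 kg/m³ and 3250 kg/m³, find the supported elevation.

Excess crust Δ = 37.2 km − 28.6 km = 8.6 km, split between elevation h and root r with h + r = Δ.
Airy balance ρ_c h = (ρ_m − ρ_c) r gives r = h ρ_c/(ρ_m − ρ_c), so h (1 + ρ_c/(ρ_m − ρ_c)) = Δ, i.e. h = Δ (ρ_m − ρ_c)/ρ_m.
h = 8.6 km × 470/3250 = 1.24 km.

1.24 km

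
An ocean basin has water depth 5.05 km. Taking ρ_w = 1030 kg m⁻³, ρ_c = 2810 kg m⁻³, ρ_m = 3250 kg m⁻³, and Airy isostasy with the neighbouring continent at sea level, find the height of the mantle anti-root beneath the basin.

Equating mass per unit area of the two columns: replacing crust with seawater at the top is compensated by replacing crust with mantle at the base: d (ρ_c − ρ_w) = a (ρ_m − ρ_c).
a = d (ρ_c − ρ_w)/(ρ_m − ρ_c) = 5.05 km × 1780/440 = 20.4 km.

20.4 km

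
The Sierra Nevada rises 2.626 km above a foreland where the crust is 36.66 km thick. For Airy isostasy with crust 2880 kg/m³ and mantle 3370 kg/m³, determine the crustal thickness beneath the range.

Root depth r = h ρ_c / (ρ_m − ρ_c) = 2.626 km × 2880 / 490 = 15.43 km.
Total thickness = T + h + r = 36.66 km + 2.626 km + 15.43 km = 54.7 km.

54.7 km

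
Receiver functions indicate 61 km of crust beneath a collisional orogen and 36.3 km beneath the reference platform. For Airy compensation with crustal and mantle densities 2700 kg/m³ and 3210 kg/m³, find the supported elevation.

3.92 km

Excess crust Δ = 61 km − 36.3 km = 24.7 km, split between elevation h and root r with h + r = Δ.
Airy balance ρ_c h = (ρ_m − ρ_c) r gives r = h ρ_c/(ρ_m − ρ_c), so h (1 + ρ_c/(ρ_m − ρ_c)) = Δ, i.e. h = Δ (ρ_m − ρ_c)/ρ_m.
h = 24.7 km × 510/3210 = 3.92 km.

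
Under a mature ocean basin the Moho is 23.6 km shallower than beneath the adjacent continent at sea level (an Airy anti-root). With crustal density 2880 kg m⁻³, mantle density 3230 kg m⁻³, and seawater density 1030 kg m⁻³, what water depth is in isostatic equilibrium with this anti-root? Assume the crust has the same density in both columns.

Replacing a thickness d of crust by seawater at the top must be balanced by replacing crust with mantle at the base: d (ρ_c − ρ_w) = a (ρ_m − ρ_c).
d = a (ρ_m − ρ_c)/(ρ_c − ρ_w) = 23.6 km × 350/1850 = 4.46 km.

4.46 km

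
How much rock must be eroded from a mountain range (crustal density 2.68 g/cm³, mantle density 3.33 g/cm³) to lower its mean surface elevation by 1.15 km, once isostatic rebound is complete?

5.89 km

Net drop Δ = e − u = e − e ρ_c/ρ_m = e (ρ_m − ρ_c)/ρ_m.
e = Δ ρ_m/(ρ_m − ρ_c) = 1.15 km × 3.33/0.65 = 5.89 km.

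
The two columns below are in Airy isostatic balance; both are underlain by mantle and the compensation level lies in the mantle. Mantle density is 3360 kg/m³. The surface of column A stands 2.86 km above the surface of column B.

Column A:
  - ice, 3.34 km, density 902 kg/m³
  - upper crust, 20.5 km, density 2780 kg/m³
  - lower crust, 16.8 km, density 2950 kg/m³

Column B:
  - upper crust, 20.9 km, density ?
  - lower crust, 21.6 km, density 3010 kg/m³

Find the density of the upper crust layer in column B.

Take the compensation level at the base of the deeper column (depth z_c below the surface of column A) and equate Σ ρ_i t_i down to z_c; mantle fills any gap and the z_c terms cancel.
Column A: 3.34×902 + 20.5×2780 + 16.8×2950 + (z_c − 40.64)×3360
Column B: 2.86×0 + 20.9×ρ + 21.6×3010 + (z_c − 2.86 − 42.5)×3360
The z_c×3360 term appears on both sides and cancels. Collect the known terms of each column as K = Σ(ρt)_known − 3360 × (depth of known layers): K_A = 109562.68 − 3360×40.64 = −26987.72; K_B = 65016 − 3360×(2.86 + 42.5) = −87393.6.
Balance: K_A = K_B + 20.9×ρ, so ρ = (K_A − K_B)/20.9 = 60405.9/20.9 = 2890 kg/m³.

2890 kg/m³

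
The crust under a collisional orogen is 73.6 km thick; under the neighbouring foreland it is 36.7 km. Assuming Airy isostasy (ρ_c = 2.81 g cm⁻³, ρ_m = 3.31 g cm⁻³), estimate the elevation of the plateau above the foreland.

5.57 km

Excess crust Δ = 73.6 km − 36.7 km = 36.9 km, split between elevation h and root r with h + r = Δ.
Airy balance ρ_c h = (ρ_m − ρ_c) r gives r = h ρ_c/(ρ_m − ρ_c), so h (1 + ρ_c/(ρ_m − ρ_c)) = Δ, i.e. h = Δ (ρ_m − ρ_c)/ρ_m.
h = 36.9 km × 0.5/3.31 = 5.57 km.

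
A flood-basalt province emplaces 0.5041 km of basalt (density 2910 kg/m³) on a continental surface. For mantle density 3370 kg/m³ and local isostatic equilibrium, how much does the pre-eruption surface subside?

Subaerial loading: s = t ρ_load / ρ_m.
s = 0.5041 km × 2910/3370 = 0.435 km.

0.435 km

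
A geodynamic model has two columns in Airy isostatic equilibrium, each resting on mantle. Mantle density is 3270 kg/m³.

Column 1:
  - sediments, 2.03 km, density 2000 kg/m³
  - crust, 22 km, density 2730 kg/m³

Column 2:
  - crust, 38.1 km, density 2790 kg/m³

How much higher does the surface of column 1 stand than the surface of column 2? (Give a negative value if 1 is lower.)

−1.17 km

For any compensation level in the mantle, the mantle terms cancel and isostasy reduces to e = (Σt_1 − Σt_2) − (Σ(ρt)_1 − Σ(ρt)_2) / ρ_m.
Σt_1 = 24.03 km; Σt_2 = 38.1 km; Σ(ρt)_1 = 64120; Σ(ρt)_2 = 106299 (in km·kg/m³).
e = (24.03 − 38.1) − (64120 − 106299) / 3270 = −1.17 km.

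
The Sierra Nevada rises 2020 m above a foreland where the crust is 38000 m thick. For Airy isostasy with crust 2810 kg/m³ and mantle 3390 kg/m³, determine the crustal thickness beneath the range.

49800 m

Root depth r = h ρ_c / (ρ_m − ρ_c) = 2020 m × 2810 / 580 = 9787 m.
Total thickness = T + h + r = 38000 m + 2020 m + 9787 m = 49800 m.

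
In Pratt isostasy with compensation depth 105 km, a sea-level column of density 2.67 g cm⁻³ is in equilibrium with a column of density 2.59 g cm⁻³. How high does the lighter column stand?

3.24 km

ρ_ref D = ρ (D + h) → h = D (ρ_ref − ρ)/ρ.
h = 105 km × (2.67 − 2.59)/2.59 = 3.24 km.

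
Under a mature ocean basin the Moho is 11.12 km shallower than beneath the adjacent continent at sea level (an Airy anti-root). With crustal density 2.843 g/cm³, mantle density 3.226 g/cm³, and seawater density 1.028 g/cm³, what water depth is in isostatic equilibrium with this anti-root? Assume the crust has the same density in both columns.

Replacing a thickness d of crust by seawater at the top must be balanced by replacing crust with mantle at the base: d (ρ_c − ρ_w) = a (ρ_m − ρ_c).
d = a (ρ_m − ρ_c)/(ρ_c − ρ_w) = 11.12 km × 0.383/1.815 = 2.35 km.

2.35 km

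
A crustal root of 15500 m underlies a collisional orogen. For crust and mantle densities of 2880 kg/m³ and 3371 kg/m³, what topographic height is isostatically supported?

2640 m

Balancing pressure at the compensation depth: ρ_c h = (ρ_m − ρ_c) r.
h = r (ρ_m − ρ_c) / ρ_c = 15500 m × (3371 − 2880) / 2880 = 2640 m.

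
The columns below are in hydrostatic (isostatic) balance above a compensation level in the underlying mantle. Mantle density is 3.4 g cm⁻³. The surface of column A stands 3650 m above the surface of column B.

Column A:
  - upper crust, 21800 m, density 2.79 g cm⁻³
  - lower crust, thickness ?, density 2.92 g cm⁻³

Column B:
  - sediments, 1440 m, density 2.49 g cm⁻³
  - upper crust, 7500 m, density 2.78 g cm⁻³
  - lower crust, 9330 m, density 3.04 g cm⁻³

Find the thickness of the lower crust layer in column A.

Take the compensation level at the base of the deeper column (depth z_c below the surface of column A) and equate Σ ρ_i t_i down to z_c; mantle fills any gap and the z_c terms cancel.
Column A: 21800×2.79 + x×2.92 + (z_c − 21800 − x)×3.4
Column B: 3650×0 + 1440×2.49 + 7500×2.78 + 9330×3.04 + (z_c − 3650 − 18270)×3.4
The z_c×3.4 term appears on both sides and cancels. Collect the known terms of each column as K = Σ(ρt)_known − 3.4 × (depth of known layers): K_A = 60822 − 3.4×21800 = −13298; K_B = 52798.8 − 3.4×(3650 + 18270) = −21729.2.
Balance: K_A − x×(3.4 − 2.92) = K_B, so x = (K_A − K_B)/(3.4 − 2.92) = 8431.2/0.48 = 17600 m.

17600 m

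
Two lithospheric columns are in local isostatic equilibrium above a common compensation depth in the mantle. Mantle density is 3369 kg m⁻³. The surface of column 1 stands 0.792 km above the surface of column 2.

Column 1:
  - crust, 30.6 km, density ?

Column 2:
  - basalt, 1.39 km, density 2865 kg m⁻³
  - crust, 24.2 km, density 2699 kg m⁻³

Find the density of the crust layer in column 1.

2730 kg m⁻³

Take the compensation level at the base of the deeper column (depth z_c below the surface of column 1) and equate Σ ρ_i t_i down to z_c; mantle fills any gap and the z_c terms cancel.
Column 1: 30.6×ρ + (z_c − 30.6)×3369
Column 2: 0.792×0 + 1.39×2865 + 24.2×2699 + (z_c − 0.792 − 25.59)×3369
The z_c×3369 term appears on both sides and cancels. Collect the known terms of each column as K = Σ(ρt)_known − 3369 × (depth of known layers): K_1 = 0 − 3369×30.6 = −103091.4; K_2 = 69298.15 − 3369×(0.792 + 25.59) = −19582.808.
Balance: K_1 + 30.6×ρ = K_2, so ρ = (K_2 − K_1)/30.6 = 83508.6/30.6 = 2730 kg m⁻³.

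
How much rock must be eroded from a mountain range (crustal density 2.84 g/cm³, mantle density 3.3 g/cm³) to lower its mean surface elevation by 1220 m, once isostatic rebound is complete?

Net drop Δ = e − u = e − e ρ_c/ρ_m = e (ρ_m − ρ_c)/ρ_m.
e = Δ ρ_m/(ρ_m − ρ_c) = 1220 m × 3.3/0.46 = 8750 m.

8750 m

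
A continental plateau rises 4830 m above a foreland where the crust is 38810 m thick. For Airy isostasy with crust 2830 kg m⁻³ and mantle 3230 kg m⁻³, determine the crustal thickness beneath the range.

Root depth r = h ρ_c / (ρ_m − ρ_c) = 4830 m × 2830 / 400 = 34170 m.
Total thickness = T + h + r = 38810 m + 4830 m + 34170 m = 77800 m.

77800 m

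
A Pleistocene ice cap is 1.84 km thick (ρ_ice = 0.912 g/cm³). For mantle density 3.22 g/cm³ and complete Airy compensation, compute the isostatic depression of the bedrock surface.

For local isostatic compensation: the ice load ρ_ice t is balanced by mantle displaced below, ρ_m s.
s = t ρ_ice / ρ_m = 1.84 km × 0.912/3.22 = 0.521 km.

0.521 km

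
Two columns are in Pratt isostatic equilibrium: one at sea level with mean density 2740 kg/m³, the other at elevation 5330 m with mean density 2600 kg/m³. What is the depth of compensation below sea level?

ρ_ref D = ρ (D + h) → D (ρ_ref − ρ) = ρ h.
D = ρ h/(ρ_ref − ρ) = 2600 × 5330 m/(2740 − 2600) = 99000 m.

99000 m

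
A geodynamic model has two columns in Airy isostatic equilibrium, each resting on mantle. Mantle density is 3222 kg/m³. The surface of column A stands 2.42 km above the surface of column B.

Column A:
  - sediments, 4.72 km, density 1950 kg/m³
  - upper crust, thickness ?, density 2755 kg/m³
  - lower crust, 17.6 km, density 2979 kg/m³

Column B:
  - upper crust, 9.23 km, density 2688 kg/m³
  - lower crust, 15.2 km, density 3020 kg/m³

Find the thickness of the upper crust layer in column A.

Take the compensation level at the base of the deeper column (depth z_c below the surface of column A) and equate Σ ρ_i t_i down to z_c; mantle fills any gap and the z_c terms cancel.
Column A: 4.72×1950 + x×2755 + 17.6×2979 + (z_c − 22.32 − x)×3222
Column B: 2.42×0 + 9.23×2688 + 15.2×3020 + (z_c − 2.42 − 24.43)×3222
The z_c×3222 term appears on both sides and cancels. Collect the known terms of each column as K = Σ(ρt)_known − 3222 × (depth of known layers): K_A = 61634.4 − 3222×22.32 = −10280.64; K_B = 70714.24 − 3222×(2.42 + 24.43) = −15796.46.
Balance: K_A − x×(3222 − 2755) = K_B, so x = (K_A − K_B)/(3222 − 2755) = 5515.82/467 = 11.8 km.

11.8 km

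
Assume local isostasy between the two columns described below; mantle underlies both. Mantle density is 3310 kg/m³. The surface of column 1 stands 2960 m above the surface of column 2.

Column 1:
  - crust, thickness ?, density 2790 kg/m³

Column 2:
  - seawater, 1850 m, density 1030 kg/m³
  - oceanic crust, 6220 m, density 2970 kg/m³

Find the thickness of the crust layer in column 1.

Take the compensation level at the base of the deeper column (depth z_c below the surface of column 1) and equate Σ ρ_i t_i down to z_c; mantle fills any gap and the z_c terms cancel.
Column 1: x×2790 + (z_c − 0 − x)×3310
Column 2: 2960×0 + 1850×1030 + 6220×2970 + (z_c − 2960 − 8070)×3310
The z_c×3310 term appears on both sides and cancels. Collect the known terms of each column as K = Σ(ρt)_known − 3310 × (depth of known layers): K_1 = 0 − 3310×0 = 0; K_2 = 20378900 − 3310×(2960 + 8070) = −16130400.
Balance: K_1 − x×(3310 − 2790) = K_2, so x = (K_1 − K_2)/(3310 − 2790) = 16130400/520 = 31000 m.

31000 m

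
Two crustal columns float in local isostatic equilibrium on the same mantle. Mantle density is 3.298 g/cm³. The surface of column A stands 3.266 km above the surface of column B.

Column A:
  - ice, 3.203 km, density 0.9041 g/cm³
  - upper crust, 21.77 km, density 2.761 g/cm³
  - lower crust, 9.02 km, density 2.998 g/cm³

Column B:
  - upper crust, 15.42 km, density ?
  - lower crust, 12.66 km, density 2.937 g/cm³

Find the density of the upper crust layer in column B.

2.86 g/cm³

Take the compensation level at the base of the deeper column (depth z_c below the surface of column A) and equate Σ ρ_i t_i down to z_c; mantle fills any gap and the z_c terms cancel.
Column A: 3.203×0.9041 + 21.77×2.761 + 9.02×2.998 + (z_c − 33.993)×3.298
Column B: 3.266×0 + 15.42×ρ + 12.66×2.937 + (z_c − 3.266 − 28.08)×3.298
The z_c×3.298 term appears on both sides and cancels. Collect the known terms of each column as K = Σ(ρt)_known − 3.298 × (depth of known layers): K_A = 90.0447623 − 3.298×33.993 = −22.0641517; K_B = 37.18242 − 3.298×(3.266 + 28.08) = −66.196688.
Balance: K_A = K_B + 15.42×ρ, so ρ = (K_A − K_B)/15.42 = 44.1325/15.42 = 2.86 g/cm³.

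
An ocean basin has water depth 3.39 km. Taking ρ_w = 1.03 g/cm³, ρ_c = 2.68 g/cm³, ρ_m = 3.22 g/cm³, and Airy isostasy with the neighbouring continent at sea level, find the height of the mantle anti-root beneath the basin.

10.4 km

Isostatic balance requires: replacing crust with seawater at the top is compensated by replacing crust with mantle at the base: d (ρ_c − ρ_w) = a (ρ_m − ρ_c).
a = d (ρ_c − ρ_w)/(ρ_m − ρ_c) = 3.39 km × 1.65/0.54 = 10.4 km.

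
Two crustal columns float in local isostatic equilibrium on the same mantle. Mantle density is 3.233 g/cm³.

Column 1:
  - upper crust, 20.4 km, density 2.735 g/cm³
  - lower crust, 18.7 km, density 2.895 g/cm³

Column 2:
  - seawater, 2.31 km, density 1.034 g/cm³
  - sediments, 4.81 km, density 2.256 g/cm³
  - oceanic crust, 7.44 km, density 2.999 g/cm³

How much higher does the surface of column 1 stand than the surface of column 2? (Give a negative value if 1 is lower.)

1.53 km

For any compensation level in the mantle, the mantle terms cancel and isostasy reduces to e = (Σt_1 − Σt_2) − (Σ(ρt)_1 − Σ(ρt)_2) / ρ_m.
Σt_1 = 39.1 km; Σt_2 = 14.56 km; Σ(ρt)_1 = 109.9305; Σ(ρt)_2 = 35.55246 (in km·g/cm³).
e = (39.1 − 14.56) − (109.9305 − 35.55246) / 3.233 = 1.53 km.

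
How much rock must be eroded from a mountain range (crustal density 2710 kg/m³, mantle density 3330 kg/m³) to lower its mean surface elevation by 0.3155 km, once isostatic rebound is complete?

Net drop Δ = e − u = e − e ρ_c/ρ_m = e (ρ_m − ρ_c)/ρ_m.
e = Δ ρ_m/(ρ_m − ρ_c) = 0.3155 km × 3330/620 = 1.69 km.

1.69 km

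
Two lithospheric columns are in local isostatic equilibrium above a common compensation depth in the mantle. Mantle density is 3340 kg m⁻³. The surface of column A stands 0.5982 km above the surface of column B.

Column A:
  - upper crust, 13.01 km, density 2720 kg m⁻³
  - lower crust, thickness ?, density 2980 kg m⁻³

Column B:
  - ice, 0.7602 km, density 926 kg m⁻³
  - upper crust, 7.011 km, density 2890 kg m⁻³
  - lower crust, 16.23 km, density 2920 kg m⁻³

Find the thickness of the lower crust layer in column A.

Take the compensation level at the base of the deeper column (depth z_c below the surface of column A) and equate Σ ρ_i t_i down to z_c; mantle fills any gap and the z_c terms cancel.
Column A: 13.01×2720 + x×2980 + (z_c − 13.01 − x)×3340
Column B: 0.5982×0 + 0.7602×926 + 7.011×2890 + 16.23×2920 + (z_c − 0.5982 − 24.0012)×3340
The z_c×3340 term appears on both sides and cancels. Collect the known terms of each column as K = Σ(ρt)_known − 3340 × (depth of known layers): K_A = 35387.2 − 3340×13.01 = −8066.2; K_B = 68357.3352 − 3340×(0.5982 + 24.0012) = −13804.6608.
Balance: K_A − x×(3340 − 2980) = K_B, so x = (K_A − K_B)/(3340 − 2980) = 5738.46/360 = 15.9 km.

15.9 km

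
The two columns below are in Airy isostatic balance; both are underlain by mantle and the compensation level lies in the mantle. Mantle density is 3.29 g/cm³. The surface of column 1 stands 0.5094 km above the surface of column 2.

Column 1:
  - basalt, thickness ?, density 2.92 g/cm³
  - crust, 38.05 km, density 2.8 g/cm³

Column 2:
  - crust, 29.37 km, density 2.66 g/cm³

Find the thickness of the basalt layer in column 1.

4.15 km

Take the compensation level at the base of the deeper column (depth z_c below the surface of column 1) and equate Σ ρ_i t_i down to z_c; mantle fills any gap and the z_c terms cancel.
Column 1: x×2.92 + 38.05×2.8 + (z_c − 38.05 − x)×3.29
Column 2: 0.5094×0 + 29.37×2.66 + (z_c − 0.5094 − 29.37)×3.29
The z_c×3.29 term appears on both sides and cancels. Collect the known terms of each column as K = Σ(ρt)_known − 3.29 × (depth of known layers): K_1 = 106.54 − 3.29×38.05 = −18.6445; K_2 = 78.1242 − 3.29×(0.5094 + 29.37) = −20.179026.
Balance: K_1 − x×(3.29 − 2.92) = K_2, so x = (K_1 − K_2)/(3.29 − 2.92) = 1.53453/0.37 = 4.15 km.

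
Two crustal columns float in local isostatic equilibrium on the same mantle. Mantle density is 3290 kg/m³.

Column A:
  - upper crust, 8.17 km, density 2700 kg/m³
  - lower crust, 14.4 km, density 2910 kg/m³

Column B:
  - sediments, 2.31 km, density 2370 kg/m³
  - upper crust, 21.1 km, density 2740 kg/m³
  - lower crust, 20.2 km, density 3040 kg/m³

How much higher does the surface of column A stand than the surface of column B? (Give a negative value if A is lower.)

For any compensation level in the mantle, the mantle terms cancel and isostasy reduces to e = (Σt_A − Σt_B) − (Σ(ρt)_A − Σ(ρt)_B) / ρ_m.
Σt_A = 22.57 km; Σt_B = 43.61 km; Σ(ρt)_A = 63963; Σ(ρt)_B = 124696.7 (in km·kg/m³).
e = (22.57 − 43.61) − (63963 − 124696.7) / 3290 = −2.58 km.

−2.58 km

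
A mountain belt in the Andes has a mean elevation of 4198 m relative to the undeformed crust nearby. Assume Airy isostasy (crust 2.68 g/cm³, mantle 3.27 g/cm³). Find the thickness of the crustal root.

19100 m

Isostatic balance requires: the weight of the topography is balanced by the buoyancy of the root, ρ_c h = (ρ_m − ρ_c) r.
r = h · ρ_c / (ρ_m − ρ_c) = 4198 m × 2.68 / (3.27 − 2.68) = 19100 m.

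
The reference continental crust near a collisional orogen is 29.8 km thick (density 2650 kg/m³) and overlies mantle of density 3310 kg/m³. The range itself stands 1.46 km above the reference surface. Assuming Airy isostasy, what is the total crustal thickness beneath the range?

Root depth r = h ρ_c / (ρ_m − ρ_c) = 1.46 km × 2650 / 660 = 5.862 km.
Total thickness = T + h + r = 29.8 km + 1.46 km + 5.862 km = 37.1 km.

37.1 km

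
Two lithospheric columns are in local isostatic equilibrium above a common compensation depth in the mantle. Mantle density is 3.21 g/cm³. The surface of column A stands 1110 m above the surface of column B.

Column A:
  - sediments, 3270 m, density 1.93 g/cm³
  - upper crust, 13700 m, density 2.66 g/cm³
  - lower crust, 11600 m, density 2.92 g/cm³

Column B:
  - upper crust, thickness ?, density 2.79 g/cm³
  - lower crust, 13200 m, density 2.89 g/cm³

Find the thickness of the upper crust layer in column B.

17400 m

Take the compensation level at the base of the deeper column (depth z_c below the surface of column A) and equate Σ ρ_i t_i down to z_c; mantle fills any gap and the z_c terms cancel.
Column A: 3270×1.93 + 13700×2.66 + 11600×2.92 + (z_c − 28570)×3.21
Column B: 1110×0 + x×2.79 + 13200×2.89 + (z_c − 1110 − 13200 − x)×3.21
The z_c×3.21 term appears on both sides and cancels. Collect the known terms of each column as K = Σ(ρt)_known − 3.21 × (depth of known layers): K_A = 76625.1 − 3.21×28570 = −15084.6; K_B = 38148 − 3.21×(1110 + 13200) = −7787.1.
Balance: K_A = K_B − x×(3.21 − 2.79), so x = (K_B − K_A)/(3.21 − 2.79) = 7297.5/0.42 = 17400 m.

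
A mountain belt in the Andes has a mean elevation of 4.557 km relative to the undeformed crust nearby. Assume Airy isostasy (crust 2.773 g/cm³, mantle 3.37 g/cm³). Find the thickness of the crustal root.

Balancing pressure at the compensation depth: the weight of the topography is balanced by the buoyancy of the root, ρ_c h = (ρ_m − ρ_c) r.
r = h · ρ_c / (ρ_m − ρ_c) = 4.557 km × 2.773 / (3.37 − 2.773) = 21.2 km.

21.2 km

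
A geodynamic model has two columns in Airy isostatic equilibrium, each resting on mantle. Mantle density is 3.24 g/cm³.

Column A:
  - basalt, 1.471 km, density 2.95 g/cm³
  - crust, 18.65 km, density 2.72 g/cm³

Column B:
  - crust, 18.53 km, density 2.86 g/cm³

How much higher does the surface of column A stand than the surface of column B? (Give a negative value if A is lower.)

0.952 km

For any compensation level in the mantle, the mantle terms cancel and isostasy reduces to e = (Σt_A − Σt_B) − (Σ(ρt)_A − Σ(ρt)_B) / ρ_m.
Σt_A = 20.121 km; Σt_B = 18.53 km; Σ(ρt)_A = 55.06745; Σ(ρt)_B = 52.9958 (in km·g/cm³).
e = (20.121 − 18.53) − (55.06745 − 52.9958) / 3.24 = 0.952 km.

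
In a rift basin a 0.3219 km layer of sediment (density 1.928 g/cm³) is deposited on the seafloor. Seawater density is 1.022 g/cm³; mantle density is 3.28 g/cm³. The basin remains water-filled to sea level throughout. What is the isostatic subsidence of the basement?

0.129 km

Submarine loading: the sediment displaces seawater, and the subsidence is in turn flooded, so s (ρ_m − ρ_w) = t (ρ_sed − ρ_w).
s = 0.3219 km × (1.928 − 1.022) / (3.28 − 1.022) = 0.129 km.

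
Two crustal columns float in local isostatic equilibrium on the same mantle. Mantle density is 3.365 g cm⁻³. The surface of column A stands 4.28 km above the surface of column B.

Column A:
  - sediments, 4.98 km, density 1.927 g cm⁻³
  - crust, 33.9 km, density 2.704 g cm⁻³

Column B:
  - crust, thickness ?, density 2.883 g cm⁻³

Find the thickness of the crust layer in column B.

31.5 km

Take the compensation level at the base of the deeper column (depth z_c below the surface of column A) and equate Σ ρ_i t_i down to z_c; mantle fills any gap and the z_c terms cancel.
Column A: 4.98×1.927 + 33.9×2.704 + (z_c − 38.88)×3.365
Column B: 4.28×0 + x×2.883 + (z_c − 4.28 − 0 − x)×3.365
The z_c×3.365 term appears on both sides and cancels. Collect the known terms of each column as K = Σ(ρt)_known − 3.365 × (depth of known layers): K_A = 101.26206 − 3.365×38.88 = −29.56914; K_B = 0 − 3.365×(4.28 + 0) = −14.4022.
Balance: K_A = K_B − x×(3.365 − 2.883), so x = (K_B − K_A)/(3.365 − 2.883) = 15.1669/0.482 = 31.5 km.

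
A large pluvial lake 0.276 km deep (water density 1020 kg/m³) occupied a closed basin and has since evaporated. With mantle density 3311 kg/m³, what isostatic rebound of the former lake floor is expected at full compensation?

0.085 km

u = d ρ_w/ρ_m = 0.276 km × 1020/3311 = 0.085 km.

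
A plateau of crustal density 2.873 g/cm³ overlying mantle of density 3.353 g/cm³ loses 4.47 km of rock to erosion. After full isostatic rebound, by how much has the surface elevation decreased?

0.64 km

Rebound u = e ρ_c/ρ_m = 4.47 km × 2.873/3.353 = 3.83 km.
Net surface drop = e − u = 4.47 km − 3.83 km = e (ρ_m − ρ_c)/ρ_m = 0.64 km.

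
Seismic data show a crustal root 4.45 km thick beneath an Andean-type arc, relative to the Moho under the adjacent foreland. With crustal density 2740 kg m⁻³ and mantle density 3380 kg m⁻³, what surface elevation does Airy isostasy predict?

Equating mass per unit area of the two columns: ρ_c h = (ρ_m − ρ_c) r.
h = r (ρ_m − ρ_c) / ρ_c = 4.45 km × (3380 − 2740) / 2740 = 1.04 km.

1.04 km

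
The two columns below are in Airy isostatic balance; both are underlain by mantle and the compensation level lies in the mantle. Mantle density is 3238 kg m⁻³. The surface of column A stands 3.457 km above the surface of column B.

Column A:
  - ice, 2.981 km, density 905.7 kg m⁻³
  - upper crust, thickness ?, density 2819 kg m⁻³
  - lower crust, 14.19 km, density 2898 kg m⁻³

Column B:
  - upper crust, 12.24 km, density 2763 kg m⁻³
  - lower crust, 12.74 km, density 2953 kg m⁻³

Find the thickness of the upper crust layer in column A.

Take the compensation level at the base of the deeper column (depth z_c below the surface of column A) and equate Σ ρ_i t_i down to z_c; mantle fills any gap and the z_c terms cancel.
Column A: 2.981×905.7 + x×2819 + 14.19×2898 + (z_c − 17.171 − x)×3238
Column B: 3.457×0 + 12.24×2763 + 12.74×2953 + (z_c − 3.457 − 24.98)×3238
The z_c×3238 term appears on both sides and cancels. Collect the known terms of each column as K = Σ(ρt)_known − 3238 × (depth of known layers): K_A = 43822.5117 − 3238×17.171 = −11777.1863; K_B = 71440.34 − 3238×(3.457 + 24.98) = −20638.666.
Balance: K_A − x×(3238 − 2819) = K_B, so x = (K_A − K_B)/(3238 − 2819) = 8861.48/419 = 21.1 km.

21.1 km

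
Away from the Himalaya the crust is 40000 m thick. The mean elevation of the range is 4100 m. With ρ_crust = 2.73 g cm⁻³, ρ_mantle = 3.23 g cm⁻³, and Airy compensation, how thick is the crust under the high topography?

66500 m

Root depth r = h ρ_c / (ρ_m − ρ_c) = 4100 m × 2.73 / 0.5 = 22390 m.
Total thickness = T + h + r = 40000 m + 4100 m + 22390 m = 66500 m.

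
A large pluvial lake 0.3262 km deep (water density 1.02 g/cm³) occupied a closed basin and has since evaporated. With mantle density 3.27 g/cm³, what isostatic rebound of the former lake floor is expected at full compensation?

u = d ρ_w/ρ_m = 0.3262 km × 1.02/3.27 = 0.102 km.

0.102 km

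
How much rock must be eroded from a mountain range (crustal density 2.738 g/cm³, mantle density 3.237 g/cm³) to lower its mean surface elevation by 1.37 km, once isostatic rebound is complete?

8.89 km

Net drop Δ = e − u = e − e ρ_c/ρ_m = e (ρ_m − ρ_c)/ρ_m.
e = Δ ρ_m/(ρ_m − ρ_c) = 1.37 km × 3.237/0.499 = 8.89 km.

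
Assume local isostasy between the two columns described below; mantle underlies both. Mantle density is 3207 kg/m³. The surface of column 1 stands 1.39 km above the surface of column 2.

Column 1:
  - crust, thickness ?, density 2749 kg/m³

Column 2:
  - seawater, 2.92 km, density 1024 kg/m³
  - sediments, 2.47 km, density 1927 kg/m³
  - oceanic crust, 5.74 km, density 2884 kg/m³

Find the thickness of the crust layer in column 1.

34.6 km

Take the compensation level at the base of the deeper column (depth z_c below the surface of column 1) and equate Σ ρ_i t_i down to z_c; mantle fills any gap and the z_c terms cancel.
Column 1: x×2749 + (z_c − 0 − x)×3207
Column 2: 1.39×0 + 2.92×1024 + 2.47×1927 + 5.74×2884 + (z_c − 1.39 − 11.13)×3207
The z_c×3207 term appears on both sides and cancels. Collect the known terms of each column as K = Σ(ρt)_known − 3207 × (depth of known layers): K_1 = 0 − 3207×0 = 0; K_2 = 24303.93 − 3207×(1.39 + 11.13) = −15847.71.
Balance: K_1 − x×(3207 − 2749) = K_2, so x = (K_1 − K_2)/(3207 − 2749) = 15847.7/458 = 34.6 km.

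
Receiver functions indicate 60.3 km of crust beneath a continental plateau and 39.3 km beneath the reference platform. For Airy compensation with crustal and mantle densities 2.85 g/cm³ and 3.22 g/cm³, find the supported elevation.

Excess crust Δ = 60.3 km − 39.3 km = 21 km, split between elevation h and root r with h + r = Δ.
Airy balance ρ_c h = (ρ_m − ρ_c) r gives r = h ρ_c/(ρ_m − ρ_c), so h (1 + ρ_c/(ρ_m − ρ_c)) = Δ, i.e. h = Δ (ρ_m − ρ_c)/ρ_m.
h = 21 km × 0.37/3.22 = 2.41 km.

2.41 km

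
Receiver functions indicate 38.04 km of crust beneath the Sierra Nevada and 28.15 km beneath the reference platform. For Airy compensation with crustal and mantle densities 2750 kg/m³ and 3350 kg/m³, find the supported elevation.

Excess crust Δ = 38.04 km − 28.15 km = 9.89 km, split between elevation h and root r with h + r = Δ.
Airy balance ρ_c h = (ρ_m − ρ_c) r gives r = h ρ_c/(ρ_m − ρ_c), so h (1 + ρ_c/(ρ_m − ρ_c)) = Δ, i.e. h = Δ (ρ_m − ρ_c)/ρ_m.
h = 9.89 km × 600/3350 = 1.77 km.

1.77 km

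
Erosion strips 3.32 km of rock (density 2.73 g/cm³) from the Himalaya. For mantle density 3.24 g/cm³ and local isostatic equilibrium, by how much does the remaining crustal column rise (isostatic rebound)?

2.8 km

Unloading: uplift u = e ρ_c/ρ_m = 3.32 km × 2.73/3.24 = 2.8 km.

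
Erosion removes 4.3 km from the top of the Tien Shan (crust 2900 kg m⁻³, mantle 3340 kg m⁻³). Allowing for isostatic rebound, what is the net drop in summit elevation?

Rebound u = e ρ_c/ρ_m = 4.3 km × 2900/3340 = 3.734 km.
Net surface drop = e − u = 4.3 km − 3.734 km = e (ρ_m − ρ_c)/ρ_m = 0.566 km.

0.566 km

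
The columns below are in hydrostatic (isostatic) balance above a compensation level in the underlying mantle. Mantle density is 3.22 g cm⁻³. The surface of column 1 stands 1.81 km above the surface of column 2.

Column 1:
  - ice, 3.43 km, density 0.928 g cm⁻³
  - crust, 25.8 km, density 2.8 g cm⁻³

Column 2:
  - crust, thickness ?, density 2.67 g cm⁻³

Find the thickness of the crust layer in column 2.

23.4 km

Take the compensation level at the base of the deeper column (depth z_c below the surface of column 1) and equate Σ ρ_i t_i down to z_c; mantle fills any gap and the z_c terms cancel.
Column 1: 3.43×0.928 + 25.8×2.8 + (z_c − 29.23)×3.22
Column 2: 1.81×0 + x×2.67 + (z_c − 1.81 − 0 − x)×3.22
The z_c×3.22 term appears on both sides and cancels. Collect the known terms of each column as K = Σ(ρt)_known − 3.22 × (depth of known layers): K_1 = 75.42304 − 3.22×29.23 = −18.69756; K_2 = 0 − 3.22×(1.81 + 0) = −5.8282.
Balance: K_1 = K_2 − x×(3.22 − 2.67), so x = (K_2 − K_1)/(3.22 − 2.67) = 12.8694/0.55 = 23.4 km.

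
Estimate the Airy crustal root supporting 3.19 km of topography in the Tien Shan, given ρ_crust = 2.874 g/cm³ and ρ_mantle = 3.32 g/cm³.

20.6 km

In Airy isostatic equilibrium: the weight of the topography is balanced by the buoyancy of the root, ρ_c h = (ρ_m − ρ_c) r.
r = h · ρ_c / (ρ_m − ρ_c) = 3.19 km × 2.874 / (3.32 − 2.874) = 20.6 km.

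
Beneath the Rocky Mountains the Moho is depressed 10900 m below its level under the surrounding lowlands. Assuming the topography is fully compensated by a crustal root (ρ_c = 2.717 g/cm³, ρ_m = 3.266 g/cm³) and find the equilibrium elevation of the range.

2200 m

Balancing pressure at the compensation depth: ρ_c h = (ρ_m − ρ_c) r.
h = r (ρ_m − ρ_c) / ρ_c = 10900 m × (3.266 − 2.717) / 2.717 = 2200 m.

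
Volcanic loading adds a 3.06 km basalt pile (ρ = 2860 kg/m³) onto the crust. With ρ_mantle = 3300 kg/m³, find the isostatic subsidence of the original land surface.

Subaerial loading: s = t ρ_load / ρ_m.
s = 3.06 km × 2860/3300 = 2.65 km.

2.65 km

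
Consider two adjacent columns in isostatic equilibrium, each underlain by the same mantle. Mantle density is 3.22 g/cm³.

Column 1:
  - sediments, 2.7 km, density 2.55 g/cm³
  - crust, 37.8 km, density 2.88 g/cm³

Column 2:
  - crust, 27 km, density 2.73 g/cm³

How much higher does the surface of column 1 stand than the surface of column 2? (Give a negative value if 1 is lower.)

0.444 km

For any compensation level in the mantle, the mantle terms cancel and isostasy reduces to e = (Σt_1 − Σt_2) − (Σ(ρt)_1 − Σ(ρt)_2) / ρ_m.
Σt_1 = 40.5 km; Σt_2 = 27 km; Σ(ρt)_1 = 115.749; Σ(ρt)_2 = 73.71 (in km·g/cm³).
e = (40.5 − 27) − (115.749 − 73.71) / 3.22 = 0.444 km.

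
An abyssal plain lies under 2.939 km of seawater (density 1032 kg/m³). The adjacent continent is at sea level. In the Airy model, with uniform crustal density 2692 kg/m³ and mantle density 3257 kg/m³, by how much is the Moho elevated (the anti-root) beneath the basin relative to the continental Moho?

8.63 km

Isostatic balance requires: replacing crust with seawater at the top is compensated by replacing crust with mantle at the base: d (ρ_c − ρ_w) = a (ρ_m − ρ_c).
a = d (ρ_c − ρ_w)/(ρ_m − ρ_c) = 2.939 km × 1660/565 = 8.63 km.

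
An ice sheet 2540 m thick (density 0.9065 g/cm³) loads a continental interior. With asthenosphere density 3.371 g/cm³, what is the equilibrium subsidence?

In Airy isostatic equilibrium: the ice load ρ_ice t is balanced by mantle displaced below, ρ_m s.
s = t ρ_ice / ρ_m = 2540 m × 0.9065/3.371 = 683 m.

683 m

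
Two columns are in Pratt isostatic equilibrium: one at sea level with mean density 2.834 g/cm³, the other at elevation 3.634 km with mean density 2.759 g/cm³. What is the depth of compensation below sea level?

ρ_ref D = ρ (D + h) → D (ρ_ref − ρ) = ρ h.
D = ρ h/(ρ_ref − ρ) = 2.759 × 3.634 km/(2.834 − 2.759) = 134 km.

134 km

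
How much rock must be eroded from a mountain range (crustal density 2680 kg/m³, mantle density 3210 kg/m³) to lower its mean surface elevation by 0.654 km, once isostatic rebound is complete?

Net drop Δ = e − u = e − e ρ_c/ρ_m = e (ρ_m − ρ_c)/ρ_m.
e = Δ ρ_m/(ρ_m − ρ_c) = 0.654 km × 3210/530 = 3.96 km.

3.96 km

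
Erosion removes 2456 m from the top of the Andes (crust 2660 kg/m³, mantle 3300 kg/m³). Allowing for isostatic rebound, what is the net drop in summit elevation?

476 m

Rebound u = e ρ_c/ρ_m = 2456 m × 2660/3300 = 1980 m.
Net surface drop = e − u = 2456 m − 1980 m = e (ρ_m − ρ_c)/ρ_m = 476 m.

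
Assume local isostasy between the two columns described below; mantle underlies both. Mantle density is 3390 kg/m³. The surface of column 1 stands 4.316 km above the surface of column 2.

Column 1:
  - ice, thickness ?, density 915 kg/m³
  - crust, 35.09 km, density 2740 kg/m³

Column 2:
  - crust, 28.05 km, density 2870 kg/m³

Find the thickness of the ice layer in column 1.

2.59 km

Take the compensation level at the base of the deeper column (depth z_c below the surface of column 1) and equate Σ ρ_i t_i down to z_c; mantle fills any gap and the z_c terms cancel.
Column 1: x×915 + 35.09×2740 + (z_c − 35.09 − x)×3390
Column 2: 4.316×0 + 28.05×2870 + (z_c − 4.316 − 28.05)×3390
The z_c×3390 term appears on both sides and cancels. Collect the known terms of each column as K = Σ(ρt)_known − 3390 × (depth of known layers): K_1 = 96146.6 − 3390×35.09 = −22808.5; K_2 = 80503.5 − 3390×(4.316 + 28.05) = −29217.24.
Balance: K_1 − x×(3390 − 915) = K_2, so x = (K_1 − K_2)/(3390 − 915) = 6408.74/2475 = 2.59 km.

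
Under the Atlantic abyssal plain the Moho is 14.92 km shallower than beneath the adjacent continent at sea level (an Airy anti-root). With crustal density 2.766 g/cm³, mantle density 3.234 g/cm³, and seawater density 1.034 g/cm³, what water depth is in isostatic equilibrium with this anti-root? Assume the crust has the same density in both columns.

4.03 km

Replacing a thickness d of crust by seawater at the top must be balanced by replacing crust with mantle at the base: d (ρ_c − ρ_w) = a (ρ_m − ρ_c).
d = a (ρ_m − ρ_c)/(ρ_c − ρ_w) = 14.92 km × 0.468/1.732 = 4.03 km.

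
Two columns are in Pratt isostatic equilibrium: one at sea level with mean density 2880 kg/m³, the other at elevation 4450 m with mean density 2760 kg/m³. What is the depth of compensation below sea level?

ρ_ref D = ρ (D + h) → D (ρ_ref − ρ) = ρ h.
D = ρ h/(ρ_ref − ρ) = 2760 × 4450 m/(2880 − 2760) = 102000 m.

102000 m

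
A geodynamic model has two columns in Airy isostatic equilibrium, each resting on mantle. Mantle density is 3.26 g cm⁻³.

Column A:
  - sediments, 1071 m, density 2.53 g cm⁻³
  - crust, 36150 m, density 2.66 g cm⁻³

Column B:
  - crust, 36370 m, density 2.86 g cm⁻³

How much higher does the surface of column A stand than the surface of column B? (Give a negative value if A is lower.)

For any compensation level in the mantle, the mantle terms cancel and isostasy reduces to e = (Σt_A − Σt_B) − (Σ(ρt)_A − Σ(ρt)_B) / ρ_m.
Σt_A = 37221 m; Σt_B = 36370 m; Σ(ρt)_A = 98868.63; Σ(ρt)_B = 104018.2 (in m·g cm⁻³).
e = (37221 − 36370) − (98868.63 − 104018.2) / 3.26 = 2430 m.

2430 m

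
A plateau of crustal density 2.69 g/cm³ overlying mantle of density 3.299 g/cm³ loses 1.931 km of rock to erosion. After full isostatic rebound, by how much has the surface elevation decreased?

Rebound u = e ρ_c/ρ_m = 1.931 km × 2.69/3.299 = 1.575 km.
Net surface drop = e − u = 1.931 km − 1.575 km = e (ρ_m − ρ_c)/ρ_m = 0.356 km.

0.356 km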